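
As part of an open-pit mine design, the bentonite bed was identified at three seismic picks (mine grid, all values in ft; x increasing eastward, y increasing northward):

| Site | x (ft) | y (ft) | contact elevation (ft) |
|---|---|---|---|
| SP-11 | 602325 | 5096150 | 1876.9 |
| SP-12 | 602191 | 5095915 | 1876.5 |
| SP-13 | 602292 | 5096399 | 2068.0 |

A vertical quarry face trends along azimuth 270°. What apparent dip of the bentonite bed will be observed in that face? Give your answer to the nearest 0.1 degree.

47.5°

Let the plane be z = a·x + b·y + c.
SP-12−SP-11: −134a − 235b = −0.4;  SP-13−SP-11: −33a + 249b = 191.1.
Solving gives a = −1.08968, b = 0.62305.
Unit vector along 270° is (sin 270°, cos 270°) = (-1.0000, -0.0000).
Slope in that direction = a·(-1.0000) + b·(-0.0000) = 1.08968.
Apparent dip = arctan|1.08968| = 47.5° (true dip is 51.5°, so apparent ≤ true as expected).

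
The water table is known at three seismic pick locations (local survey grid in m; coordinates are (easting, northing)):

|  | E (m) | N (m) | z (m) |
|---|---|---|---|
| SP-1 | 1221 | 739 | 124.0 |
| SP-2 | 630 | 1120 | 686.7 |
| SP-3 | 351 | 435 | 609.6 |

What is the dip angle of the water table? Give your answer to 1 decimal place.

Two edge vectors: SP-1→SP-2 = (-591, 381, 562.7), SP-1→SP-3 = (-870, -304, 485.6).
Normal n = (SP-1→SP-2) × (SP-1→SP-3) = (356074.4, -202559.4, 511134).
So ∂z/∂E = −n_x/n_z = −0.69664 and ∂z/∂N = −n_y/n_z = 0.39629.
Gradient magnitude |∇z| = √(a² + b²) = √(0.48530 + 0.15705) = 0.80147.
True dip = arctan(0.80147) = 38.7°, dipping toward ESE (azimuth ≈ 120°).

38.7°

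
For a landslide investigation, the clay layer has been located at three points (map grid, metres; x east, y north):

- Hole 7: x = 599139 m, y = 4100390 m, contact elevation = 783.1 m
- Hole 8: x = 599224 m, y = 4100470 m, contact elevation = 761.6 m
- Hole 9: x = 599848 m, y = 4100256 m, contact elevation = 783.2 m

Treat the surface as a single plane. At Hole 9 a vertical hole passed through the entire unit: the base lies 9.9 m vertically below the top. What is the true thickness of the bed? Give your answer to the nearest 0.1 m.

9.7 m

Let the plane be z = a·x + b·y + c.
Hole 8−Hole 7: 85a + 80b = −21.5;  Hole 9−Hole 7: 709a − 134b = 0.1.
Solving gives a = −0.04218, b = −0.22393.
|∇z| = √(a²+b²) = 0.22787, so dip δ = arctan(0.22787) = 12.84°.
True thickness = vertical thickness × cos δ = 9.9 × cos 12.84° = 9.7 m.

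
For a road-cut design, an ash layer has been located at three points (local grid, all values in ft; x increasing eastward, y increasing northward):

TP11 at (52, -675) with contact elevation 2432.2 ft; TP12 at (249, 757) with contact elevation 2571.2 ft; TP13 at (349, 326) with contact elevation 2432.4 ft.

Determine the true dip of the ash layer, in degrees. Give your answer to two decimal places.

Two edge vectors: TP11→TP12 = (197, 1432, 139), TP11→TP13 = (297, 1001, 0.2).
Normal n = (TP11→TP12) × (TP11→TP13) = (-138852.6, 41243.6, -228107).
So ∂z/∂x = −n_x/n_z = −0.60872 and ∂z/∂y = −n_y/n_z = 0.18081.
Gradient magnitude |∇z| = √(a² + b²) = √(0.37054 + 0.03269) = 0.63500.
True dip = arctan(0.63500) = 32.42°, dipping toward ESE (azimuth ≈ 107°).

32.42°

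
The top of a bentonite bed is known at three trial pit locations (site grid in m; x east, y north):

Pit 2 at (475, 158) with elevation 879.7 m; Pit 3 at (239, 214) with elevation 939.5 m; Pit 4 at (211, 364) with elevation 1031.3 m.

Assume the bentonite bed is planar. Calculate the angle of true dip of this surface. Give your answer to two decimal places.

31.03°

Let the plane be z = a·x + b·y + c.
Pit 3−Pit 2: −236a + 56b = 59.8;  Pit 4−Pit 2: −264a + 206b = 151.6.
Solving gives a = −0.11318, b = 0.59087.
Gradient magnitude |∇z| = √(a² + b²) = √(0.01281 + 0.34913) = 0.60162.
True dip = arctan(0.60162) = 31.03°, dipping toward S (azimuth ≈ 169°).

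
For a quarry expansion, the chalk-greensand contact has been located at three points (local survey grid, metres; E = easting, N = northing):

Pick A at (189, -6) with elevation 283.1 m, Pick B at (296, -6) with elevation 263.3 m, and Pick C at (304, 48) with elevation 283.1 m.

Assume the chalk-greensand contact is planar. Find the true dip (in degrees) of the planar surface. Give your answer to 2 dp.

23.53°

Let the plane be z = a·E + b·N + c.
Pick B−Pick A: 107a + 0b = −19.8;  Pick C−Pick A: 115a + 54b = 0.
Solving gives a = −0.18505, b = 0.39408.
Gradient magnitude |∇z| = √(a² + b²) = √(0.03424 + 0.15530) = 0.43536.
True dip = arctan(0.43536) = 23.53°, dipping toward SSE (azimuth ≈ 155°).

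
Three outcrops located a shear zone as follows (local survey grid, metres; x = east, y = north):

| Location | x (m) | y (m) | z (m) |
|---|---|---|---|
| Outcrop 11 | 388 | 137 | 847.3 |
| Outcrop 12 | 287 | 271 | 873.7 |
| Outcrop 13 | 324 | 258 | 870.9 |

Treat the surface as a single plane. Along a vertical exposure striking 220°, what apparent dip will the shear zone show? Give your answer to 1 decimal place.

Let the plane be z = a·x + b·y + c.
Outcrop 12−Outcrop 11: −101a + 134b = 26.4;  Outcrop 13−Outcrop 11: −64a + 121b = 23.6.
Solving gives a = −0.00878, b = 0.19040.
Unit vector along 220° is (sin 220°, cos 220°) = (-0.6428, -0.7660).
Slope in that direction = a·(-0.6428) + b·(-0.7660) = −0.14021.
Apparent dip = arctan|0.14021| = 8.0° (true dip is 10.8°, so apparent ≤ true as expected).

8.0°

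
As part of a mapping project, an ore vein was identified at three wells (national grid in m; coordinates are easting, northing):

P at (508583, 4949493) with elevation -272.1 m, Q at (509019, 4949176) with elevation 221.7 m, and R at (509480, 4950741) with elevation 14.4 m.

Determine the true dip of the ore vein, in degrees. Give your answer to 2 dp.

43.10°

Let the plane be z = a·easting + b·northing + c.
Q−P: 436a − 317b = 493.8;  R−P: 897a + 1248b = 286.5.
Solving gives a = 0.85347, b = −0.38387.
Gradient magnitude |∇z| = √(a² + b²) = √(0.72842 + 0.14735) = 0.93583.
True dip = arctan(0.93583) = 43.10°, dipping toward WNW (azimuth ≈ 294°).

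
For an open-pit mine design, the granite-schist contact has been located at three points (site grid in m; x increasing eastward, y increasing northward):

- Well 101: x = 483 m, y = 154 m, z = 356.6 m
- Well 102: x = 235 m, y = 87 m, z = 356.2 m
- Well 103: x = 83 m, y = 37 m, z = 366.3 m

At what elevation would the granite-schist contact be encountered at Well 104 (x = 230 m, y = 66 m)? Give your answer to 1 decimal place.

378.9 m

Two edge vectors: Well 101→Well 102 = (-248, -67, -0.4), Well 101→Well 103 = (-400, -117, 9.7).
Normal n = (Well 101→Well 102) × (Well 101→Well 103) = (-696.7, 2565.6, 2216).
So ∂z/∂x = −n_x/n_z = 0.31440 and ∂z/∂y = −n_y/n_z = −1.15776.
Intercept c from Well 101: 356.6 − 151.85 + 178.30 = 383.04.
At (230, 66): z = 72.3 − 76.4 + 383.04 = 378.9 m.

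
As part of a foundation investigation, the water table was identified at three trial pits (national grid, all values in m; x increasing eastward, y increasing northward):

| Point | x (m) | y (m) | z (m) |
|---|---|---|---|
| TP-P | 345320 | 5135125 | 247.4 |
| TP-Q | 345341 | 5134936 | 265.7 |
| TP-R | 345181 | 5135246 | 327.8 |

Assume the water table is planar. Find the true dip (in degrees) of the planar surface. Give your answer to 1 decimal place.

37.1°

Let the plane be z = a·x + b·y + c.
TP-Q−TP-P: 21a − 189b = 18.3;  TP-R−TP-P: −139a + 121b = 80.4.
Solving gives a = −0.73367, b = −0.17834.
Gradient magnitude |∇z| = √(a² + b²) = √(0.53827 + 0.03181) = 0.75503.
True dip = arctan(0.75503) = 37.1°, dipping toward ENE (azimuth ≈ 076°).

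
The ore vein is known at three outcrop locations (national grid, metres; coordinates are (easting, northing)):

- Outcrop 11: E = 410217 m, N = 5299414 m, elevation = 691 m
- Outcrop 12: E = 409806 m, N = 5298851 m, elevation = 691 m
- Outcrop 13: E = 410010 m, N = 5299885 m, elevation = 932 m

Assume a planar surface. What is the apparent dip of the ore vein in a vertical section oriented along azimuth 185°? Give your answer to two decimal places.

15.64°

Two edge vectors: Outcrop 11→Outcrop 12 = (-411, -563, 0), Outcrop 11→Outcrop 13 = (-207, 471, 241).
Normal n = (Outcrop 11→Outcrop 12) × (Outcrop 11→Outcrop 13) = (-135683, 99051, -310122).
So ∂z/∂E = −n_x/n_z = −0.43751 and ∂z/∂N = −n_y/n_z = 0.31939.
Unit vector along 185° is (sin 185°, cos 185°) = (-0.0872, -0.9962).
Slope in that direction = a·(-0.0872) + b·(-0.9962) = −0.28005.
Apparent dip = arctan|0.28005| = 15.64° (true dip is 28.4°, so apparent ≤ true as expected).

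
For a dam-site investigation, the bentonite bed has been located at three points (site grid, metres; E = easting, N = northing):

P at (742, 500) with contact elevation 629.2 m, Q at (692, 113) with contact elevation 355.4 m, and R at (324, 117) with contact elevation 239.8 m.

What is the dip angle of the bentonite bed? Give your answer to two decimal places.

Let the plane be z = a·E + b·N + c.
Q−P: −50a − 387b = −273.8;  R−P: −418a − 383b = −389.4.
Solving gives a = 0.32137, b = 0.66597.
Gradient magnitude |∇z| = √(a² + b²) = √(0.10328 + 0.44352) = 0.73946.
True dip = arctan(0.73946) = 36.48°, dipping toward SSW (azimuth ≈ 206°).

36.48°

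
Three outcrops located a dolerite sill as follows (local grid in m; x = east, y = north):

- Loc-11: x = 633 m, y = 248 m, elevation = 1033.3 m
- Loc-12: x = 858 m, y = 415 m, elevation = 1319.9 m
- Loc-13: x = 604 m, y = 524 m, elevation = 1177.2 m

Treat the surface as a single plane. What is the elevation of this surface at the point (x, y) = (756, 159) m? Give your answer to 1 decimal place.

1080.4 m

Two edge vectors: Loc-11→Loc-12 = (225, 167, 286.6), Loc-11→Loc-13 = (-29, 276, 143.9).
Normal n = (Loc-11→Loc-12) × (Loc-11→Loc-13) = (-55070.3, -40688.9, 66943).
So ∂z/∂x = −n_x/n_z = 0.82264 and ∂z/∂y = −n_y/n_z = 0.60781.
Intercept c from Loc-11: 1033.3 − 520.73 − 150.74 = 361.83.
At (756, 159): z = 621.9 + 96.6 + 361.83 = 1080.4 m.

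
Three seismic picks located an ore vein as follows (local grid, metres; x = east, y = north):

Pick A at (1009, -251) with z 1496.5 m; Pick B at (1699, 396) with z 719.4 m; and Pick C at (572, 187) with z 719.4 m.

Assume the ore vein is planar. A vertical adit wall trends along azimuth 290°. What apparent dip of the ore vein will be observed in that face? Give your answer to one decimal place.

37.7°

Two edge vectors: Pick A→Pick B = (690, 647, -777.1), Pick A→Pick C = (-437, 438, -777.1).
Normal n = (Pick A→Pick B) × (Pick A→Pick C) = (-162413.9, 875791.7, 584959).
So ∂z/∂x = −n_x/n_z = 0.27765 and ∂z/∂y = −n_y/n_z = −1.49718.
Unit vector along 290° is (sin 290°, cos 290°) = (-0.9397, 0.3420).
Slope in that direction = a·(-0.9397) + b·(0.3420) = −0.77297.
Apparent dip = arctan|0.77297| = 37.7° (true dip is 56.7°, so apparent ≤ true as expected).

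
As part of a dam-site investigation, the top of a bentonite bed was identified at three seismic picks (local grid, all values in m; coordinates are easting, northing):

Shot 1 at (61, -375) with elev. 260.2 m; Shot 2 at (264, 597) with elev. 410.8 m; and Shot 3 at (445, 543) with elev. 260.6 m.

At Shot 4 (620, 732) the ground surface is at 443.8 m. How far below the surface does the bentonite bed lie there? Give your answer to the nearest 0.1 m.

253.9 m

Let the plane be z = a·easting + b·northing + c.
Shot 2−Shot 1: 203a + 972b = 150.6;  Shot 3−Shot 1: 384a + 918b = 0.4.
Solving gives a = −0.73765, b = 0.30899.
Then c = 260.2 − a·61 − b·-375 = 421.07.
At (620, 732): z_contact = −457.34 + 226.18 + 421.07 = 189.91 m.
Depth below ground = 443.8 − 189.91 = 253.9 m.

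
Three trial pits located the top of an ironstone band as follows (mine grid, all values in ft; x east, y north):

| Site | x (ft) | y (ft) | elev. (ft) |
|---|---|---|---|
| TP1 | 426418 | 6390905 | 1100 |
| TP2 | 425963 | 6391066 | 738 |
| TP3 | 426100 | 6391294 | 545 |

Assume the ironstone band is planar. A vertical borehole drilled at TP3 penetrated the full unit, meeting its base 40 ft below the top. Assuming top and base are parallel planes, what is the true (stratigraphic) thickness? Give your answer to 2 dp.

Two edge vectors: TP1→TP2 = (-455, 161, -362), TP1→TP3 = (-318, 389, -555).
Normal n = (TP1→TP2) × (TP1→TP3) = (51463, -137409, -125797).
So ∂z/∂x = −n_x/n_z = 0.40910 and ∂z/∂y = −n_y/n_z = −1.09231.
|∇z| = √(a²+b²) = 1.16640, so dip δ = arctan(1.16640) = 49.39°.
True thickness = vertical thickness × cos δ = 40 × cos 49.39° = 26.04 ft.

26.04 ft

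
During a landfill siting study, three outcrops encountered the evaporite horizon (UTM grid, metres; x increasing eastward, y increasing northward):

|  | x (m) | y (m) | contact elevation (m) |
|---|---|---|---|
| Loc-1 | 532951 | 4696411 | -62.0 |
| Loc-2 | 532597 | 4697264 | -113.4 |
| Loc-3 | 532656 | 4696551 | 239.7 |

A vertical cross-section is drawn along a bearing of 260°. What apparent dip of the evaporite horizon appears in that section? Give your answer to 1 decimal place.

Let the plane be z = a·x + b·y + c.
Loc-2−Loc-1: −354a + 853b = −51.4;  Loc-3−Loc-1: −295a + 140b = 301.7.
Solving gives a = −1.30915, b = −0.60356.
Unit vector along 260° is (sin 260°, cos 260°) = (-0.9848, -0.1736).
Slope in that direction = a·(-0.9848) + b·(-0.1736) = 1.39407.
Apparent dip = arctan|1.39407| = 54.3° (true dip is 55.3°, so apparent ≤ true as expected).

54.3°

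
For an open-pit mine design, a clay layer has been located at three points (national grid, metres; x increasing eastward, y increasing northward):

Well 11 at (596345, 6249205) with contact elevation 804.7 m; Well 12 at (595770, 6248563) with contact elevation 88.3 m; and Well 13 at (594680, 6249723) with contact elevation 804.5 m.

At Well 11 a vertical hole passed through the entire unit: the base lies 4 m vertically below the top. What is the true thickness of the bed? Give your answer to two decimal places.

2.95 m

Two edge vectors: Well 11→Well 12 = (-575, -642, -716.4), Well 11→Well 13 = (-1665, 518, -0.2).
Normal n = (Well 11→Well 12) × (Well 11→Well 13) = (371223.6, 1192691, -1366780).
So ∂z/∂x = −n_x/n_z = 0.27160 and ∂z/∂y = −n_y/n_z = 0.87263.
|∇z| = √(a²+b²) = 0.91392, so dip δ = arctan(0.91392) = 42.42°.
True thickness = vertical thickness × cos δ = 4 × cos 42.42° = 2.95 m.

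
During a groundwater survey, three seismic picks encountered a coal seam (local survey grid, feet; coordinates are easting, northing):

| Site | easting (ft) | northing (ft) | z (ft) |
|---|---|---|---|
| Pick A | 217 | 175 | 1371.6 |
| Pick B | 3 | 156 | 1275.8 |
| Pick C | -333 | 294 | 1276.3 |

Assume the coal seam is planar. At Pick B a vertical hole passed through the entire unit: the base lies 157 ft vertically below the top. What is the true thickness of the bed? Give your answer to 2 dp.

Two edge vectors: Pick A→Pick B = (-214, -19, -95.8), Pick A→Pick C = (-550, 119, -95.3).
Normal n = (Pick A→Pick B) × (Pick A→Pick C) = (13210.9, 32295.8, -35916).
So ∂z/∂easting = −n_x/n_z = 0.36783 and ∂z/∂northing = −n_y/n_z = 0.89920.
|∇z| = √(a²+b²) = 0.97153, so dip δ = arctan(0.97153) = 44.17°.
True thickness = vertical thickness × cos δ = 157 × cos 44.17° = 112.61 ft.

112.61 ft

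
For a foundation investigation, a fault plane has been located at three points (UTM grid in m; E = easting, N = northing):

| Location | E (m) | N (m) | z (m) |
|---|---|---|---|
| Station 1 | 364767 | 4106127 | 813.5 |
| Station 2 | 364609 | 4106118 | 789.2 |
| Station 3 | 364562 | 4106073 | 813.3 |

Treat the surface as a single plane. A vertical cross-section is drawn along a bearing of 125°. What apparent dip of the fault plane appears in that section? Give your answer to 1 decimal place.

Two edge vectors: Station 1→Station 2 = (-158, -9, -24.3), Station 1→Station 3 = (-205, -54, -0.2).
Normal n = (Station 1→Station 2) × (Station 1→Station 3) = (-1310.4, 4949.9, 6687).
So ∂z/∂E = −n_x/n_z = 0.19596 and ∂z/∂N = −n_y/n_z = −0.74023.
Unit vector along 125° is (sin 125°, cos 125°) = (0.8192, -0.5736).
Slope in that direction = a·(0.8192) + b·(-0.5736) = 0.58510.
Apparent dip = arctan|0.58510| = 30.3° (true dip is 37.4°, so apparent ≤ true as expected).

30.3°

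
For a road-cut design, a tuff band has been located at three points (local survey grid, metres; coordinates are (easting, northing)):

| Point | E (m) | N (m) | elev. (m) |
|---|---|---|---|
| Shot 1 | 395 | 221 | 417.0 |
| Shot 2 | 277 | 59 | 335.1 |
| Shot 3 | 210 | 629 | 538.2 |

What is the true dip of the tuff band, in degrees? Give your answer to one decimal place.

Let the plane be z = a·E + b·N + c.
Shot 2−Shot 1: −118a − 162b = −81.9;  Shot 3−Shot 1: −185a + 408b = 121.2.
Solving gives a = 0.17642, b = 0.37705.
Gradient magnitude |∇z| = √(a² + b²) = √(0.03112 + 0.14217) = 0.41628.
True dip = arctan(0.41628) = 22.6°, dipping toward SSW (azimuth ≈ 205°).

22.6°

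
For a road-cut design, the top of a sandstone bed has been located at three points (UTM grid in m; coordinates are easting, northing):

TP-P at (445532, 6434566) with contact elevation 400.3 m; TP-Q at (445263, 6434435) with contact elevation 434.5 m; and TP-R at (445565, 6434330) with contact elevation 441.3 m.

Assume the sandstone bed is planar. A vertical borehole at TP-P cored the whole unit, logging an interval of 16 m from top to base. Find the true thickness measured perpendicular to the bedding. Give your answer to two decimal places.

15.74 m

Let the plane be z = a·easting + b·northing + c.
TP-Q−TP-P: −269a − 131b = 34.2;  TP-R−TP-P: 33a − 236b = 41.
Solving gives a = −0.03982, b = −0.17930.
|∇z| = √(a²+b²) = 0.18367, so dip δ = arctan(0.18367) = 10.41°.
True thickness = vertical thickness × cos δ = 16 × cos 10.41° = 15.74 m.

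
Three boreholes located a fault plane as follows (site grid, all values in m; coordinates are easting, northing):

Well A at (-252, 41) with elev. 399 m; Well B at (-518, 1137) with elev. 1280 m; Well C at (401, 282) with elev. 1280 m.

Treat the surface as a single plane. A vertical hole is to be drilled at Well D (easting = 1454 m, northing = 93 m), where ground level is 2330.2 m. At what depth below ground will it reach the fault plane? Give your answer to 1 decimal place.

229.3 m

Let the plane be z = a·easting + b·northing + c.
Well B−Well A: −266a + 1096b = 881;  Well C−Well A: 653a + 241b = 881.
Solving gives a = 0.965967, b = 1.038273.
Then c = 399 − a·-252 − b·41 = 599.85.
At (1454, 93): z_contact = 1404.52 + 96.56 + 599.85 = 2100.93 m.
Depth below ground = 2330.2 − 2100.93 = 229.3 m.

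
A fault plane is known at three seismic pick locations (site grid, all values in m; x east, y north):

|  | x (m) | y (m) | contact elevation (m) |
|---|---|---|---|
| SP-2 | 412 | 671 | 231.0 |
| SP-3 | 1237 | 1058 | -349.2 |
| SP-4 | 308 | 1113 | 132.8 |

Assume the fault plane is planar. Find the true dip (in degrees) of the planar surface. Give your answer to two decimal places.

32.73°

Let the plane be z = a·x + b·y + c.
SP-3−SP-2: 825a + 387b = −580.2;  SP-4−SP-2: −104a + 442b = −98.2.
Solving gives a = −0.53951, b = −0.34911.
Gradient magnitude |∇z| = √(a² + b²) = √(0.29107 + 0.12188) = 0.64261.
True dip = arctan(0.64261) = 32.73°, dipping toward ENE (azimuth ≈ 057°).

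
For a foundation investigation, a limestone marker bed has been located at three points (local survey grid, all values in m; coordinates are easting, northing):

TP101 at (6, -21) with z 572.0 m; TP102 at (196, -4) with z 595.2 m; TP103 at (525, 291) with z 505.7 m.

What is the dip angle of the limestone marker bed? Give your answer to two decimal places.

Let the plane be z = a·easting + b·northing + c.
TP102−TP101: 190a + 17b = 23.2;  TP103−TP101: 519a + 312b = −66.3.
Solving gives a = 0.16579, b = −0.48829.
Gradient magnitude |∇z| = √(a² + b²) = √(0.02749 + 0.23843) = 0.51567.
True dip = arctan(0.51567) = 27.28°, dipping toward NNW (azimuth ≈ 341°).

27.28°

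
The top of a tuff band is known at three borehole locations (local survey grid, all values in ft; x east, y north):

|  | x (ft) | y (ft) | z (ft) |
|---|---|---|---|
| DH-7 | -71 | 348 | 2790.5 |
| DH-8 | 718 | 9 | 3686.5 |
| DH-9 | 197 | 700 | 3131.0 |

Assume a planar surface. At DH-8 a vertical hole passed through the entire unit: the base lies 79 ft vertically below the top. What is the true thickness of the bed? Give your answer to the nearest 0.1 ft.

Let the plane be z = a·x + b·y + c.
DH-8−DH-7: 789a − 339b = 896;  DH-9−DH-7: 268a + 352b = 340.5.
Solving gives a = 1.16887, b = 0.07740.
|∇z| = √(a²+b²) = 1.17143, so dip δ = arctan(1.17143) = 49.51°.
True thickness = vertical thickness × cos δ = 79 × cos 49.51° = 51.3 ft.

51.3 ft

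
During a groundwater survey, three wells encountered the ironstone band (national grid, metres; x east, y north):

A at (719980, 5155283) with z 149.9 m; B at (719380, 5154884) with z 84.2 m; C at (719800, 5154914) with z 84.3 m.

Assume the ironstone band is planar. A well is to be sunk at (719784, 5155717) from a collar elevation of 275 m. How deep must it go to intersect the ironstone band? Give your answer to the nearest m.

Let the plane be z = a·x + b·y + c.
B−A: −600a − 399b = −65.7;  C−A: −180a − 369b = −65.6.
Solving gives a = −0.01291015, b = 0.18407541.
Then c = 149.9 − a·719980 − b·5155283 = −939515.89.
At (719784, 5155717): z_contact = −9292.5 + 949040.7 − 939515.89 = 232.3 m.
Depth below ground = 275 − 232.3 = 43 m.

43 m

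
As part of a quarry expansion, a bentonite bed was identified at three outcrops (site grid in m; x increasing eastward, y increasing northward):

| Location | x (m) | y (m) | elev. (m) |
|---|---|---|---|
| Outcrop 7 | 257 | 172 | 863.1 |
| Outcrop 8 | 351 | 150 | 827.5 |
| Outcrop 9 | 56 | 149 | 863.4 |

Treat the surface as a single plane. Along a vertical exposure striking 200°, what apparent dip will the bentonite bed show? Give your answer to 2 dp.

44.26°

Let the plane be z = a·x + b·y + c.
Outcrop 8−Outcrop 7: 94a − 22b = −35.6;  Outcrop 9−Outcrop 7: −201a − 23b = 0.3.
Solving gives a = −0.12536, b = 1.08253.
Unit vector along 200° is (sin 200°, cos 200°) = (-0.3420, -0.9397).
Slope in that direction = a·(-0.3420) + b·(-0.9397) = −0.97437.
Apparent dip = arctan|0.97437| = 44.26° (true dip is 47.5°, so apparent ≤ true as expected).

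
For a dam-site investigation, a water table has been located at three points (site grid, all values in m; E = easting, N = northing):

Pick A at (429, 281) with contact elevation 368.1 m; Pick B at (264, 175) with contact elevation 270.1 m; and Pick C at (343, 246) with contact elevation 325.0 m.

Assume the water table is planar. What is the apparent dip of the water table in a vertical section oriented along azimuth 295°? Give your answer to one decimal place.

8.1°

Two edge vectors: Pick A→Pick B = (-165, -106, -98), Pick A→Pick C = (-86, -35, -43.1).
Normal n = (Pick A→Pick B) × (Pick A→Pick C) = (1138.6, 1316.5, -3341).
So ∂z/∂E = −n_x/n_z = 0.34080 and ∂z/∂N = −n_y/n_z = 0.39404.
Unit vector along 295° is (sin 295°, cos 295°) = (-0.9063, 0.4226).
Slope in that direction = a·(-0.9063) + b·(0.4226) = −0.14234.
Apparent dip = arctan|0.14234| = 8.1° (true dip is 27.5°, so apparent ≤ true as expected).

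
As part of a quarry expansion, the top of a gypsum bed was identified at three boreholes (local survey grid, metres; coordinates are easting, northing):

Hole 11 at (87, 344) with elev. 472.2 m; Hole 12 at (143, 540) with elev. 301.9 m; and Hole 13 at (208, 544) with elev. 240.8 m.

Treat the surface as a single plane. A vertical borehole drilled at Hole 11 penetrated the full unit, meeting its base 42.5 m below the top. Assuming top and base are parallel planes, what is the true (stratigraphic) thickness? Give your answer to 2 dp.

28.73 m

Let the plane be z = a·easting + b·northing + c.
Hole 12−Hole 11: 56a + 196b = −170.3;  Hole 13−Hole 11: 121a + 200b = −231.4.
Solving gives a = −0.90240, b = −0.61105.
|∇z| = √(a²+b²) = 1.08982, so dip δ = arctan(1.08982) = 47.46°.
True thickness = vertical thickness × cos δ = 42.5 × cos 47.46° = 28.73 m.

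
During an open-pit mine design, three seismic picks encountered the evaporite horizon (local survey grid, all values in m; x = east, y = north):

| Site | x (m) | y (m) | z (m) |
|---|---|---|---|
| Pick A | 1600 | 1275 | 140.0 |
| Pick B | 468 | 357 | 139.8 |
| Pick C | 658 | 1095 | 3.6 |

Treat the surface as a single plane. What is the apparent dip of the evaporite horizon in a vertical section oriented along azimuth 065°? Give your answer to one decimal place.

Two edge vectors: Pick A→Pick B = (-1132, -918, -0.2), Pick A→Pick C = (-942, -180, -136.4).
Normal n = (Pick A→Pick B) × (Pick A→Pick C) = (125179.2, -154216.4, -660996).
So ∂z/∂x = −n_x/n_z = 0.18938 and ∂z/∂y = −n_y/n_z = −0.23331.
Unit vector along 065° is (sin 65°, cos 65°) = (0.9063, 0.4226).
Slope in that direction = a·(0.9063) + b·(0.4226) = 0.07304.
Apparent dip = arctan|0.07304| = 4.2° (true dip is 16.7°, so apparent ≤ true as expected).

4.2°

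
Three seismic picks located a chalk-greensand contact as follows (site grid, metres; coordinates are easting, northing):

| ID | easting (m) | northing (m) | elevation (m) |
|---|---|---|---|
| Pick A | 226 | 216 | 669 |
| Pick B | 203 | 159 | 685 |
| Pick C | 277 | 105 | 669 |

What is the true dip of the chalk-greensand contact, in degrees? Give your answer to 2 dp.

19.70°

Two edge vectors: Pick A→Pick B = (-23, -57, 16), Pick A→Pick C = (51, -111, 0).
Normal n = (Pick A→Pick B) × (Pick A→Pick C) = (1776, 816, 5460).
So ∂z/∂easting = −n_x/n_z = −0.32527 and ∂z/∂northing = −n_y/n_z = −0.14945.
Gradient magnitude |∇z| = √(a² + b²) = √(0.10580 + 0.02234) = 0.35797.
True dip = arctan(0.35797) = 19.70°, dipping toward ENE (azimuth ≈ 065°).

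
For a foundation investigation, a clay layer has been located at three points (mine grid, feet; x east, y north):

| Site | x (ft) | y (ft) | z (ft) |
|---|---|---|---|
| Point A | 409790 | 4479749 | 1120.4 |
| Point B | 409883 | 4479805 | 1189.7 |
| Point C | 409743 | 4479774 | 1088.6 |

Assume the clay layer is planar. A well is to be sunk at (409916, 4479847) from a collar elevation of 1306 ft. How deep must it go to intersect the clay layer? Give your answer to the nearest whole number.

Two edge vectors: Point A→Point B = (93, 56, 69.3), Point A→Point C = (-47, 25, -31.8).
Normal n = (Point A→Point B) × (Point A→Point C) = (-3513.3, -299.7, 4957).
So ∂z/∂x = −n_x/n_z = 0.70875530 and ∂z/∂y = −n_y/n_z = 0.06045996.
Intercept c from Point A: 1120.4 − 290440.83 − 270845.43 = −560165.86.
At (409916, 4479847): z_contact = 290530.1 + 270851.4 − 560165.86 = 1215.6 ft.
Depth below ground = 1306 − 1215.6 = 90 ft.

90 ft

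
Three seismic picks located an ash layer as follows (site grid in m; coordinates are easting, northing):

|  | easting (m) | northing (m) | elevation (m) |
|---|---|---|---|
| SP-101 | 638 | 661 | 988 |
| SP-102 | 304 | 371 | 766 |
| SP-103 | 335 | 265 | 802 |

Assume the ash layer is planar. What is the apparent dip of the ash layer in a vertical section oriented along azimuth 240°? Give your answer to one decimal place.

31.2°

Two edge vectors: SP-101→SP-102 = (-334, -290, -222), SP-101→SP-103 = (-303, -396, -186).
Normal n = (SP-101→SP-102) × (SP-101→SP-103) = (-33972, 5142, 44394).
So ∂z/∂easting = −n_x/n_z = 0.76524 and ∂z/∂northing = −n_y/n_z = −0.11583.
Unit vector along 240° is (sin 240°, cos 240°) = (-0.8660, -0.5000).
Slope in that direction = a·(-0.8660) + b·(-0.5000) = −0.60480.
Apparent dip = arctan|0.60480| = 31.2° (true dip is 37.7°, so apparent ≤ true as expected).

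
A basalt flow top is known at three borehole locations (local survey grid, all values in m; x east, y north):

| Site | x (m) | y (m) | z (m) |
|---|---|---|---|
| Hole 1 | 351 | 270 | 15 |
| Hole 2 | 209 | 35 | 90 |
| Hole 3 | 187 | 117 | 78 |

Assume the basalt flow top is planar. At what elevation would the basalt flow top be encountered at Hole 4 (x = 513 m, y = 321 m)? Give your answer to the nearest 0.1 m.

-27.3 m

Let the plane be z = a·x + b·y + c.
Hole 2−Hole 1: −142a − 235b = 75;  Hole 3−Hole 1: −164a − 153b = 63.
Solving gives a = −0.19805, b = −0.19948.
Then c = 15 − a·351 − b·270 = 138.37.
At (513, 321): z = −101.6 − 64.0 + 138.37 = -27.3 m.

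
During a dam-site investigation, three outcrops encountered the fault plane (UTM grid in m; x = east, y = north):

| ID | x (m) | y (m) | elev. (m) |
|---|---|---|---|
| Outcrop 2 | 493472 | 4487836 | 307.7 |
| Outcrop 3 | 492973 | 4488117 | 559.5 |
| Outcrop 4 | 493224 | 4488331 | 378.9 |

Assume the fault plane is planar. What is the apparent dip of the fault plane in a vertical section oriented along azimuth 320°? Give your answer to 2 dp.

Let the plane be z = a·x + b·y + c.
Outcrop 3−Outcrop 2: −499a + 281b = 251.8;  Outcrop 4−Outcrop 2: −248a + 495b = 71.2.
Solving gives a = −0.59009, b = −0.15180.
Unit vector along 320° is (sin 320°, cos 320°) = (-0.6428, 0.7660).
Slope in that direction = a·(-0.6428) + b·(0.7660) = 0.26302.
Apparent dip = arctan|0.26302| = 14.74° (true dip is 31.4°, so apparent ≤ true as expected).

14.74°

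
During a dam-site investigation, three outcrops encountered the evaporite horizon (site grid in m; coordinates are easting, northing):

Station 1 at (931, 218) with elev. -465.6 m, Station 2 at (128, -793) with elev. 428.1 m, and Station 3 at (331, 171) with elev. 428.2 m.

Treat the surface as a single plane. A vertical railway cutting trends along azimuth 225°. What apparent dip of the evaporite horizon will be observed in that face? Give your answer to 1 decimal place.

Two edge vectors: Station 1→Station 2 = (-803, -1011, 893.7), Station 1→Station 3 = (-600, -47, 893.8).
Normal n = (Station 1→Station 2) × (Station 1→Station 3) = (-861627.9, 181501.4, -568859).
So ∂z/∂easting = −n_x/n_z = −1.51466 and ∂z/∂northing = −n_y/n_z = 0.31906.
Unit vector along 225° is (sin 225°, cos 225°) = (-0.7071, -0.7071).
Slope in that direction = a·(-0.7071) + b·(-0.7071) = 0.84542.
Apparent dip = arctan|0.84542| = 40.2° (true dip is 57.1°, so apparent ≤ true as expected).

40.2°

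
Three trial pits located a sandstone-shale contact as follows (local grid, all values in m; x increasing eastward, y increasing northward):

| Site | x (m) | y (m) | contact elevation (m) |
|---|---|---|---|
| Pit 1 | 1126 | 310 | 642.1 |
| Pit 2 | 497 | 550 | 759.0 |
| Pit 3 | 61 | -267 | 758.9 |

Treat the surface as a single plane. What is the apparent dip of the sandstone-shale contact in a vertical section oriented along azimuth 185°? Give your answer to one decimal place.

3.9°

Let the plane be z = a·x + b·y + c.
Pit 2−Pit 1: −629a + 240b = 116.9;  Pit 3−Pit 1: −1065a − 577b = 116.8.
Solving gives a = −0.15437, b = 0.08250.
Unit vector along 185° is (sin 185°, cos 185°) = (-0.0872, -0.9962).
Slope in that direction = a·(-0.0872) + b·(-0.9962) = −0.06874.
Apparent dip = arctan|0.06874| = 3.9° (true dip is 9.9°, so apparent ≤ true as expected).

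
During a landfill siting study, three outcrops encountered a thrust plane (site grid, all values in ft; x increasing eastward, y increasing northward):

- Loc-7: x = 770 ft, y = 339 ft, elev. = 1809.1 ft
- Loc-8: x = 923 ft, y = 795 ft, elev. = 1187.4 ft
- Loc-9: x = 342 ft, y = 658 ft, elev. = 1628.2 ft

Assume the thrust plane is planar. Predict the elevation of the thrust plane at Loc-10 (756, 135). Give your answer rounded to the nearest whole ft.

2061 ft

Two edge vectors: Loc-7→Loc-8 = (153, 456, -621.7), Loc-7→Loc-9 = (-428, 319, -180.9).
Normal n = (Loc-7→Loc-8) × (Loc-7→Loc-9) = (115831.9, 293765.3, 243975).
So ∂z/∂x = −n_x/n_z = −0.47477 and ∂z/∂y = −n_y/n_z = −1.20408.
Intercept c from Loc-7: 1809.1 + 365.57 + 408.18 = 2582.86.
At (756, 135): z = −358.9 − 162.6 + 2582.86 = 2061.4 ft.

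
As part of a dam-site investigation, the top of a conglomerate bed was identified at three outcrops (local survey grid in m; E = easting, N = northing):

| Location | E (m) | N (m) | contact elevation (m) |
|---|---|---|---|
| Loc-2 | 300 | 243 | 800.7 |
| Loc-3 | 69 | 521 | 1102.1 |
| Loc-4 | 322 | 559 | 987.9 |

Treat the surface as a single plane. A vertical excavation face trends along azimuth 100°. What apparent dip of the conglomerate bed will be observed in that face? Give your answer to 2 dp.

Let the plane be z = a·E + b·N + c.
Loc-3−Loc-2: −231a + 278b = 301.4;  Loc-4−Loc-2: 22a + 316b = 187.2.
Solving gives a = −0.54607, b = 0.63042.
Unit vector along 100° is (sin 100°, cos 100°) = (0.9848, -0.1736).
Slope in that direction = a·(0.9848) + b·(-0.1736) = −0.64725.
Apparent dip = arctan|0.64725| = 32.91° (true dip is 39.8°, so apparent ≤ true as expected).

32.91°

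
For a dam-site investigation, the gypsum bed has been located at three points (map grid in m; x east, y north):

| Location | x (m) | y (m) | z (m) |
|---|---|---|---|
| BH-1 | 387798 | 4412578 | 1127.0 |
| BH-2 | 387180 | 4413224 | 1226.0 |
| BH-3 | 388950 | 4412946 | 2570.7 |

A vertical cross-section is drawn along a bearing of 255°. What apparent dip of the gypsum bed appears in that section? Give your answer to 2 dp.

Let the plane be z = a·x + b·y + c.
BH-2−BH-1: −618a + 646b = 99;  BH-3−BH-1: 1152a + 368b = 1443.7.
Solving gives a = 0.92238, b = 1.03565.
Unit vector along 255° is (sin 255°, cos 255°) = (-0.9659, -0.2588).
Slope in that direction = a·(-0.9659) + b·(-0.2588) = −1.15900.
Apparent dip = arctan|1.15900| = 49.21° (true dip is 54.2°, so apparent ≤ true as expected).

49.21°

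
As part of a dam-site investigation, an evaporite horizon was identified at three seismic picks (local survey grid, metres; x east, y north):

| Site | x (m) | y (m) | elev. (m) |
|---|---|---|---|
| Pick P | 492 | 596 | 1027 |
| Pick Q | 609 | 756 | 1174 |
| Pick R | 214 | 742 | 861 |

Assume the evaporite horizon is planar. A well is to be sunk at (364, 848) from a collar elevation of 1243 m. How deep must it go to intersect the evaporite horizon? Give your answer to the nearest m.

228 m

Two edge vectors: Pick P→Pick Q = (117, 160, 147), Pick P→Pick R = (-278, 146, -166).
Normal n = (Pick P→Pick Q) × (Pick P→Pick R) = (-48022, -21444, 61562).
So ∂z/∂x = −n_x/n_z = 0.78006 and ∂z/∂y = −n_y/n_z = 0.34833.
Intercept c from Pick P: 1027 − 383.79 − 207.61 = 435.61.
At (364, 848): z_contact = 283.9 + 295.4 + 435.61 = 1014.9 m.
Depth below ground = 1243 − 1014.9 = 228 m.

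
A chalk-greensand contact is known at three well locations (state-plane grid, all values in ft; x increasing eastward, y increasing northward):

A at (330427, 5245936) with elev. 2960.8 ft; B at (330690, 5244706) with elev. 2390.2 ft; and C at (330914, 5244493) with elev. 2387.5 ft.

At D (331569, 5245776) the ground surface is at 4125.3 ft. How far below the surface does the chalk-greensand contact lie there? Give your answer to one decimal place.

Let the plane be z = a·x + b·y + c.
B−A: 263a − 1230b = −570.6;  C−A: 487a − 1443b = −573.3.
Solving gives a = 0.538570667, b = 0.579060232.
Then c = 2960.8 − a·330427 − b·5245936 = −3212710.41.
At (331569, 5245776): z_contact = 178573.34 + 3037620.27 − 3212710.41 = 3483.20 ft.
Depth below ground = 4125.3 − 3483.20 = 642.1 ft.

642.1 ft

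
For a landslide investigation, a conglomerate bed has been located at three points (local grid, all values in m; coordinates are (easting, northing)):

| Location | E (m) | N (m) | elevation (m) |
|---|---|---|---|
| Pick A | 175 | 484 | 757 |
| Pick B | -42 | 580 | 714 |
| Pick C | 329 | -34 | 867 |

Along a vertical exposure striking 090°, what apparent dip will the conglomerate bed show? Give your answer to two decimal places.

6.84°

Let the plane be z = a·E + b·N + c.
Pick B−Pick A: −217a + 96b = −43;  Pick C−Pick A: 154a − 518b = 110.
Solving gives a = 0.11999, b = −0.17668.
Unit vector along 090° is (sin 90°, cos 90°) = (1.0000, 0.0000).
Slope in that direction = a·(1.0000) + b·(0.0000) = 0.11999.
Apparent dip = arctan|0.11999| = 6.84° (true dip is 12.1°, so apparent ≤ true as expected).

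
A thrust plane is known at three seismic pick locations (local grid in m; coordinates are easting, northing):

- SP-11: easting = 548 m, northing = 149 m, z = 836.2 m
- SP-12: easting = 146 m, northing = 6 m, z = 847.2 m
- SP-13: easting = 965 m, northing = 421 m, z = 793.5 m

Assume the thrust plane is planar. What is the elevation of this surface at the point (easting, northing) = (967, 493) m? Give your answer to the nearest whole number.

775 m

Two edge vectors: SP-11→SP-12 = (-402, -143, 11), SP-11→SP-13 = (417, 272, -42.7).
Normal n = (SP-11→SP-12) × (SP-11→SP-13) = (3114.1, -12578.4, -49713).
So ∂z/∂easting = −n_x/n_z = 0.06264 and ∂z/∂northing = −n_y/n_z = −0.25302.
Intercept c from SP-11: 836.2 − 34.33 + 37.70 = 839.57.
At (967, 493): z = 60.6 − 124.7 + 839.57 = 775.4 m.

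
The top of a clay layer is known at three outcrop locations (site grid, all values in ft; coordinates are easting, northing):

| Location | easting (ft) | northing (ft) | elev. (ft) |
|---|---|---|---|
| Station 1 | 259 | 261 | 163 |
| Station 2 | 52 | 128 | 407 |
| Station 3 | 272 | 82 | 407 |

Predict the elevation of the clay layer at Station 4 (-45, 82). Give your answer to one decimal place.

498.7 ft

Two edge vectors: Station 1→Station 2 = (-207, -133, 244), Station 1→Station 3 = (13, -179, 244).
Normal n = (Station 1→Station 2) × (Station 1→Station 3) = (11224, 53680, 38782).
So ∂z/∂easting = −n_x/n_z = −0.28941 and ∂z/∂northing = −n_y/n_z = −1.38415.
Intercept c from Station 1: 163 + 74.96 + 361.26 = 599.22.
At (-45, 82): z = 13.0 − 113.5 + 599.22 = 498.7 ft.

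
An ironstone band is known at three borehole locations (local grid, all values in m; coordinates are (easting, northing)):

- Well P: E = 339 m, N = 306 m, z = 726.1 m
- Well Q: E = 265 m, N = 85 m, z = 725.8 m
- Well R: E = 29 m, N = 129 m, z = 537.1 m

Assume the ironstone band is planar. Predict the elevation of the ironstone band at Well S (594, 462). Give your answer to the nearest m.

879 m

Two edge vectors: Well P→Well Q = (-74, -221, -0.3), Well P→Well R = (-310, -177, -189).
Normal n = (Well P→Well Q) × (Well P→Well R) = (41715.9, -13893, -55412).
So ∂z/∂E = −n_x/n_z = 0.75283 and ∂z/∂N = −n_y/n_z = −0.25072.
Intercept c from Well P: 726.1 − 255.21 + 76.72 = 547.61.
At (594, 462): z = 447.2 − 115.8 + 547.61 = 879.0 m.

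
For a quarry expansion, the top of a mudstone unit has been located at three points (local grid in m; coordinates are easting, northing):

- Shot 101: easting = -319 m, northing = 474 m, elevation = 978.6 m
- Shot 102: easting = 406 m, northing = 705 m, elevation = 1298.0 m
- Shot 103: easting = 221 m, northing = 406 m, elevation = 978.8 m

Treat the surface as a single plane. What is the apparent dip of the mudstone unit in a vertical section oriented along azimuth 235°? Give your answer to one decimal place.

Let the plane be z = a·easting + b·northing + c.
Shot 102−Shot 101: 725a + 231b = 319.4;  Shot 103−Shot 101: 540a − 68b = 0.2.
Solving gives a = 0.12506, b = 0.99018.
Unit vector along 235° is (sin 235°, cos 235°) = (-0.8192, -0.5736).
Slope in that direction = a·(-0.8192) + b·(-0.5736) = −0.67039.
Apparent dip = arctan|0.67039| = 33.8° (true dip is 44.9°, so apparent ≤ true as expected).

33.8°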